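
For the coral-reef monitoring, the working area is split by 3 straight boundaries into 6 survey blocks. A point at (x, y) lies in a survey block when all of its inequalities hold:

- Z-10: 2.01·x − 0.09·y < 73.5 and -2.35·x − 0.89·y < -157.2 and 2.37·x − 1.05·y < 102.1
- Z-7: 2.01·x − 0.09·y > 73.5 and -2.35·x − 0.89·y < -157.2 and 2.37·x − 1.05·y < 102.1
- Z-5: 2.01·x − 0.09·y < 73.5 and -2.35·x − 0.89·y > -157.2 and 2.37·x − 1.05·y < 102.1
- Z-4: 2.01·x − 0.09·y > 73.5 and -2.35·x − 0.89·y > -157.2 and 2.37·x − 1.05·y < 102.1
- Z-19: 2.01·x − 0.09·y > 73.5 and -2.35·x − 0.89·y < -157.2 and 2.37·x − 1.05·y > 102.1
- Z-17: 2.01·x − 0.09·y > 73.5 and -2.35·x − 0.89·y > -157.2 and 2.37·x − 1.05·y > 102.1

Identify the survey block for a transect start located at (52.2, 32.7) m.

2.01·52.2 − 0.09·32.7 = 101.979, which is > 73.5
-2.35·52.2 − 0.89·32.7 = -151.773, which is > -157.2
2.37·52.2 − 1.05·32.7 = 89.379, which is < 102.1
This sign pattern matches Z-4.

Z-4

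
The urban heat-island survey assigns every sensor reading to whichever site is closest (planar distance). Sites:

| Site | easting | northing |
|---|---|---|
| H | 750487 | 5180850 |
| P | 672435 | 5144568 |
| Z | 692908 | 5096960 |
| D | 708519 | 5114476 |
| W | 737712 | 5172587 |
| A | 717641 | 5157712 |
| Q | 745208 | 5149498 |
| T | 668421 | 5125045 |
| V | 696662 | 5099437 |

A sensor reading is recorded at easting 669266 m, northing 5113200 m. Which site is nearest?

T

Squared distances to each site:
H: 11173373341.000; P: 993993985.000; Z: 822681764.000; D: 1542426185.000; W: 8211670685.000; A: 4321458769.000; Q: 7084732168.000; T: 141018050.000; V: 939960985.000.
Minimum at T.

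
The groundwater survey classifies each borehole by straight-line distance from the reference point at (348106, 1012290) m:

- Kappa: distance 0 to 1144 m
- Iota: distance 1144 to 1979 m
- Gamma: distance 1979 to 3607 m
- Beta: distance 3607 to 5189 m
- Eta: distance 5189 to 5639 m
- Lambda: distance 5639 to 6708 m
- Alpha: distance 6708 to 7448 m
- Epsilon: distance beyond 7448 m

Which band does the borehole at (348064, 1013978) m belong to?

Distance = √((348064−348106)² + (1013978−1012290)²) = √(1764.000 + 2849344.000) = 1688.522 m.
1144 ≤ 1688.522 < 1979 → Iota.

Iota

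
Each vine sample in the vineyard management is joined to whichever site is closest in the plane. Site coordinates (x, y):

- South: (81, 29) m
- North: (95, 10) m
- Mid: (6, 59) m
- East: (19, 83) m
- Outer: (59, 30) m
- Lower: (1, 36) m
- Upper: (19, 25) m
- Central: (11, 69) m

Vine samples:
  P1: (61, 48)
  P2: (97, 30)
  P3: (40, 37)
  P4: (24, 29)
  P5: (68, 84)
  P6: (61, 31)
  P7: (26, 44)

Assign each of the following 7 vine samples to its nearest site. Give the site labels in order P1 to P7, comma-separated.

Outer, South, Outer, Upper, East, Outer, Upper

P1 → Outer (d²=328.00)
P2 → South (d²=257.00)
P3 → Outer (d²=410.00)
P4 → Upper (d²=41.00)
P5 → East (d²=2402.00)
P6 → Outer (d²=5.00)
P7 → Upper (d²=410.00)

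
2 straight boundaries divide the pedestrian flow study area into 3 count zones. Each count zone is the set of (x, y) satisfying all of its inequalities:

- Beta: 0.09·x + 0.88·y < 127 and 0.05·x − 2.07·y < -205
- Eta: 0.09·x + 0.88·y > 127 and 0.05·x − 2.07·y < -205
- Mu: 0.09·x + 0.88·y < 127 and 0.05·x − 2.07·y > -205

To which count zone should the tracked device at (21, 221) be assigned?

Eta

0.09·21 + 0.88·221 = 196.370, which is > 127
0.05·21 − 2.07·221 = -456.420, which is < -205
This sign pattern matches Eta.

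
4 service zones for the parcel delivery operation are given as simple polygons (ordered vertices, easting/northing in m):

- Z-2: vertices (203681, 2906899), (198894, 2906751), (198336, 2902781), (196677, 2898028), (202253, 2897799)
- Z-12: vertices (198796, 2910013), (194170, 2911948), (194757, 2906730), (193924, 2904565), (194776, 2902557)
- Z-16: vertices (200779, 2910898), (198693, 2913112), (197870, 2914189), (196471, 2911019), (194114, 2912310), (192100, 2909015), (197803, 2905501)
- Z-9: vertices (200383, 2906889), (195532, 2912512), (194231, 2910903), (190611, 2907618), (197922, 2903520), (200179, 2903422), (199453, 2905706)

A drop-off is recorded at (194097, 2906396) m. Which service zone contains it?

Z-9

Cast a ray rightward from (194097, 2906396). For each polygon, the edges (by vertex number in listed order) whose endpoints lie on opposite sides of northing = 2906396, where each meets that height, and whether that is right or left of the point:
Z-2: 2–3 at easting≈198844.1 (right), 5–1 at easting≈203602.1 (right) → 2 crossings.
Z-12: 3–4 at easting≈194628.5 (right), 5–1 at easting≈196845.8 (right) → 2 crossings.
Z-16: 6–7 at easting≈196350.5 (right), 7–1 at easting≈198296.5 (right) → 2 crossings.
Z-9: 4–5 at easting≈192791.1 (left), 7–1 at easting≈199995.4 (right) → 1 crossing.
Only Z-9 has an odd count, so the point is inside Z-9.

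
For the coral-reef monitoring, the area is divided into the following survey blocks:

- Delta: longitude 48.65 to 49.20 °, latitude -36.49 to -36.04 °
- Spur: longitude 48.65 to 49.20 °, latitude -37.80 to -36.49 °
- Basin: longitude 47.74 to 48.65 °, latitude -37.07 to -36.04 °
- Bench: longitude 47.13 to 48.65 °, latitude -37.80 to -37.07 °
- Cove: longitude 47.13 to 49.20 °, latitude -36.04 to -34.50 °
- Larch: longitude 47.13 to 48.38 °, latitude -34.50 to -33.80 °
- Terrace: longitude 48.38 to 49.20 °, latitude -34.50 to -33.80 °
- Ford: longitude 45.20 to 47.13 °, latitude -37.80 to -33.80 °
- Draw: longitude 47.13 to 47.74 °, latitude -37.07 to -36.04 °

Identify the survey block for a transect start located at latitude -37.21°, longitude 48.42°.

Bench

The point has longitude = 48.42 and latitude = -37.21.
Only Bench satisfies 47.13 ≤ longitude ≤ 48.65 and -37.80 ≤ latitude ≤ -37.07.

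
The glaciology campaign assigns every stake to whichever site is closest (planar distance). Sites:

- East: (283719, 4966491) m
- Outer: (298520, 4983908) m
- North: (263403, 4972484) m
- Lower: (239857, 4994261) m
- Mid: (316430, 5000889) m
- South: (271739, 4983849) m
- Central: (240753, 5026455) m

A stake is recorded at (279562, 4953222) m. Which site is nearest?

East

Squared distances to each site:
East: 193347010.000; Outer: 1301036360.000; North: 632137925.000; Lower: 3260686546.000; Mid: 3631392313.000; South: 999212458.000; Central: 6869210770.000.
Minimum at East.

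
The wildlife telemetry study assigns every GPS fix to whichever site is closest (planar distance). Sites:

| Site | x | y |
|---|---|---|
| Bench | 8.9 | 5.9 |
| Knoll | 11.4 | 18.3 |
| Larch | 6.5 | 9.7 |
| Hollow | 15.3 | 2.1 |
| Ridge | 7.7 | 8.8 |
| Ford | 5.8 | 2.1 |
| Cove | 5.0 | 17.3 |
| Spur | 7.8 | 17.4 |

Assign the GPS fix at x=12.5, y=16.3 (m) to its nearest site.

Knoll

Squared distances to each site:
Bench: 121.120; Knoll: 5.210; Larch: 79.560; Hollow: 209.480; Ridge: 79.290; Ford: 246.530; Cove: 57.250; Spur: 23.300.
Minimum at Knoll.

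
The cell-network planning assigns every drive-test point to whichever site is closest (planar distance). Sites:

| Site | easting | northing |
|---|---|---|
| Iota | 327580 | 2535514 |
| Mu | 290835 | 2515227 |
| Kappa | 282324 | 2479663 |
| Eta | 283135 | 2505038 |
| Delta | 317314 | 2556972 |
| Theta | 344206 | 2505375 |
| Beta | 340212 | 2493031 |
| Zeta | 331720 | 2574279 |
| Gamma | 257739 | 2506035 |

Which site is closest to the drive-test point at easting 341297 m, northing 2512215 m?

Theta

Squared distances to each site:
Iota: 730999490.000; Mu: 2555485588.000; Kappa: 4537447433.000; Eta: 3434327573.000; Delta: 2578373338.000; Theta: 55247881.000; Beta: 369203081.000; Zeta: 3943659025.000; Gamma: 7020131764.000.
Minimum at Theta.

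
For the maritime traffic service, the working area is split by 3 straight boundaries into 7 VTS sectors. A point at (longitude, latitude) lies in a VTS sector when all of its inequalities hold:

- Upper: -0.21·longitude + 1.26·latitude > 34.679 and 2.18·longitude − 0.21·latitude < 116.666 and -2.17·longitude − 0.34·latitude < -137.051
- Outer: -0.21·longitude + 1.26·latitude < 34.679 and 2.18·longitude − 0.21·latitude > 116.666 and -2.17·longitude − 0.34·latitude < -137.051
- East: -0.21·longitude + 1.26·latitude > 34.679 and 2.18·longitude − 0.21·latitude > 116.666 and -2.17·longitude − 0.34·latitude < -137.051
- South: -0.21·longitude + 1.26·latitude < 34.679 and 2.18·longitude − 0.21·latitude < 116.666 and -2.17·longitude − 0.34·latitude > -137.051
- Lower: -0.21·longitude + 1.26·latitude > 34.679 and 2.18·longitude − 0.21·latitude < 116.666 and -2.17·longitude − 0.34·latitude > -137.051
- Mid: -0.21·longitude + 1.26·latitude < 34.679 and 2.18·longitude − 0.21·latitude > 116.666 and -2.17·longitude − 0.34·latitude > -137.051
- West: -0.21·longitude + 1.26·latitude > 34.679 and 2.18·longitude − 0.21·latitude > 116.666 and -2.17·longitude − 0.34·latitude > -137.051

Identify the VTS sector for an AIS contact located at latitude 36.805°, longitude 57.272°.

-0.21·57.272 + 1.26·36.805 = 34.347, which is < 34.679
2.18·57.272 − 0.21·36.805 = 117.124, which is > 116.666
-2.17·57.272 − 0.34·36.805 = -136.794, which is > -137.051
This sign pattern matches Mid.

Mid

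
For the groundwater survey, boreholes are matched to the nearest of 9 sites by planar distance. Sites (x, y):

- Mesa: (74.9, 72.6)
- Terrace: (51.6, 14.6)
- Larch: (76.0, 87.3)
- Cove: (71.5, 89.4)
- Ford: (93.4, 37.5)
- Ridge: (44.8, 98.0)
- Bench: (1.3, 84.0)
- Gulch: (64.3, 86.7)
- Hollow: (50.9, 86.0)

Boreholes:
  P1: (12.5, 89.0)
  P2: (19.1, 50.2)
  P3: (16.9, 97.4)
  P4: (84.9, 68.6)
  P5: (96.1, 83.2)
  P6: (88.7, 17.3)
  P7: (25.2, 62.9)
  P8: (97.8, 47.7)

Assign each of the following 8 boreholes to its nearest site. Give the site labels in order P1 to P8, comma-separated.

P1 → Bench (d²=150.44)
P2 → Bench (d²=1459.28)
P3 → Bench (d²=422.92)
P4 → Mesa (d²=116.00)
P5 → Larch (d²=420.82)
P6 → Ford (d²=430.13)
P7 → Bench (d²=1016.42)
P8 → Ford (d²=123.40)

Bench, Bench, Bench, Mesa, Larch, Ford, Bench, Ford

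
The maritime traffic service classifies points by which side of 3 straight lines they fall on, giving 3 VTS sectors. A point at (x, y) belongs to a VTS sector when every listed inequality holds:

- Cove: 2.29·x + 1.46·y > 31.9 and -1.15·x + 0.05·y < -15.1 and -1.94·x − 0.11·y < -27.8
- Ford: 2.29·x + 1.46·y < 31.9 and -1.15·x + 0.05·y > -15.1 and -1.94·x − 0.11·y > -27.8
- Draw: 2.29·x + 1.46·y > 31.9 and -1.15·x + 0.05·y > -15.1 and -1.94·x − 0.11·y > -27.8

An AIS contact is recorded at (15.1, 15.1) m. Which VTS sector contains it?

Cove

2.29·15.1 + 1.46·15.1 = 56.625, which is > 31.9
-1.15·15.1 + 0.05·15.1 = -16.610, which is < -15.1
-1.94·15.1 − 0.11·15.1 = -30.955, which is < -27.8
This sign pattern matches Cove.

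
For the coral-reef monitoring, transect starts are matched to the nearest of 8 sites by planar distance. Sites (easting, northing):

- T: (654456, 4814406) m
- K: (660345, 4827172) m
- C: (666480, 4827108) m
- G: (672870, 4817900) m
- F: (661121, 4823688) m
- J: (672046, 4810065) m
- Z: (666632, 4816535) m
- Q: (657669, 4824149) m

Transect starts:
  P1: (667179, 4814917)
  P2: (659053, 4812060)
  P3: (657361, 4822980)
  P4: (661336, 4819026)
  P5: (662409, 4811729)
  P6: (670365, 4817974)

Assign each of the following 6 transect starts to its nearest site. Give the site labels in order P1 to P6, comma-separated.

Z, T, Q, F, Z, G

P1 → Z (d²=2917133.00)
P2 → T (d²=26636125.00)
P3 → Q (d²=1461425.00)
P4 → F (d²=21780469.00)
P5 → Z (d²=40931365.00)
P6 → G (d²=6280501.00)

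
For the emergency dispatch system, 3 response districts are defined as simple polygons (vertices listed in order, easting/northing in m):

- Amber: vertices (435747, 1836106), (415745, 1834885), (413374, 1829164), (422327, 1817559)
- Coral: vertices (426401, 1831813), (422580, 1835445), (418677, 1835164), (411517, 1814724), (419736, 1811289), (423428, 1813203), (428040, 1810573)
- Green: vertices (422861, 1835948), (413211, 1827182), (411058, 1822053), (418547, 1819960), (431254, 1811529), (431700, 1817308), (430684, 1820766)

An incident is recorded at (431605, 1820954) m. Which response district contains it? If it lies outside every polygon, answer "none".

none

Cast a ray rightward from (431605, 1820954). For each polygon, the edges (by vertex number in listed order) whose endpoints lie on opposite sides of northing = 1820954, where each meets that height, and whether that is right or left of the point:
Amber: 3–4 at easting≈419707.8 (left), 4–1 at easting≈424783.5 (left) → 0 crossings.
Coral: 3–4 at easting≈413699.3 (left), 7–1 at easting≈427238.9 (left) → 0 crossings.
Green: 3–4 at easting≈414990.4 (left), 7–1 at easting≈430587.1 (left) → 0 crossings.
All counts are even, so the point lies outside every listed polygon.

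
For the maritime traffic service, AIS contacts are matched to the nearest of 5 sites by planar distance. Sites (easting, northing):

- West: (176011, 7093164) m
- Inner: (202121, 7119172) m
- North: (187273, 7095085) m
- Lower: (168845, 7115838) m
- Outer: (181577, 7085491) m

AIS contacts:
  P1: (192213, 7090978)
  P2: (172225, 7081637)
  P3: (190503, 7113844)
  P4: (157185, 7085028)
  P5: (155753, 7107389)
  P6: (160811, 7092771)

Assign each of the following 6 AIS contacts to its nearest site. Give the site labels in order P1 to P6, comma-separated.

P1 → North (d²=41271049.00)
P2 → Outer (d²=102313220.00)
P3 → Inner (d²=163365508.00)
P4 → West (d²=420612772.00)
P5 → Lower (d²=242786065.00)
P6 → West (d²=231194449.00)

North, Outer, Inner, West, Lower, West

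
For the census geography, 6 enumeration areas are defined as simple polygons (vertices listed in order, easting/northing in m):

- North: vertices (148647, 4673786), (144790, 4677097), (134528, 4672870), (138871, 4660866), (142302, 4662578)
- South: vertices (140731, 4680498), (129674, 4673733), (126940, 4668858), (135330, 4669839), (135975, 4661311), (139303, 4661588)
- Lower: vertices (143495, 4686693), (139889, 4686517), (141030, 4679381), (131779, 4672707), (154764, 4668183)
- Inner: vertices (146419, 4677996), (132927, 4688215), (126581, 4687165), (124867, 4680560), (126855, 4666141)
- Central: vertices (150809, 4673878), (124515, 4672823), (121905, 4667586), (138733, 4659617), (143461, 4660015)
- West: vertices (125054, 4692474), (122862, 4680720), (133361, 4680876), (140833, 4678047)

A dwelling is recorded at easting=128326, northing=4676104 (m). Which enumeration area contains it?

Inner

Cast a ray rightward from (128326, 4676104). For each polygon, the edges (by vertex number in listed order) whose endpoints lie on opposite sides of northing = 4676104, where each meets that height, and whether that is right or left of the point:
North: 1–2 at easting≈145946.8 (right), 2–3 at easting≈142379.3 (right) → 2 crossings.
South: 1–2 at easting≈133549.3 (right), 6–1 at easting≈140399.2 (right) → 2 crossings.
Lower: 3–4 at easting≈136487.7 (right), 5–1 at easting≈149941.6 (right) → 2 crossings.
Inner: 4–5 at easting≈125481.4 (left), 5–1 at easting≈143296.7 (right) → 1 crossing.
Central: no edge straddles that height → 0 crossings.
West: no edge straddles that height → 0 crossings.
Only Inner has an odd count, so the point is inside Inner.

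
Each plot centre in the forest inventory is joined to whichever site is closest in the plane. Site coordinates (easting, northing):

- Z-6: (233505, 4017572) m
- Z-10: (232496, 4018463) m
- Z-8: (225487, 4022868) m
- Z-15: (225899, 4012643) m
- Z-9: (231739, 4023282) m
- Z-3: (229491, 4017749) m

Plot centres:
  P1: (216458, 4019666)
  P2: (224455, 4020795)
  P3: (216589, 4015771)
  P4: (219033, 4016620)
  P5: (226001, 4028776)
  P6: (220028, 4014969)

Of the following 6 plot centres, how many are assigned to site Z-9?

0

P1 → Z-8
P2 → Z-8
P3 → Z-15
P4 → Z-15
P5 → Z-8
P6 → Z-15
0 of the 6 go to Z-9.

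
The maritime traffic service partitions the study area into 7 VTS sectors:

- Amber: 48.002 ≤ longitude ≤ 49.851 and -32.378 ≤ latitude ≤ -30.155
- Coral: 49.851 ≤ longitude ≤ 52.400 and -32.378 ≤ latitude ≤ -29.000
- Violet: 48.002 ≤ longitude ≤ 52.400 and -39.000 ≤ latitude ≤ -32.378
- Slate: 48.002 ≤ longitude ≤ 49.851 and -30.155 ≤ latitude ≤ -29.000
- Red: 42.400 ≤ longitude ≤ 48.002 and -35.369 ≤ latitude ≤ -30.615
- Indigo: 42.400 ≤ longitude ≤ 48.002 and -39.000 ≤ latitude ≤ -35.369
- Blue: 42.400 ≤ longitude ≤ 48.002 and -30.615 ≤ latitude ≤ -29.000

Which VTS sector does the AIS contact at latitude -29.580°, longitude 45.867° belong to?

Blue

The point has longitude = 45.867 and latitude = -29.580.
Only Blue satisfies 42.400 ≤ longitude ≤ 48.002 and -30.615 ≤ latitude ≤ -29.000.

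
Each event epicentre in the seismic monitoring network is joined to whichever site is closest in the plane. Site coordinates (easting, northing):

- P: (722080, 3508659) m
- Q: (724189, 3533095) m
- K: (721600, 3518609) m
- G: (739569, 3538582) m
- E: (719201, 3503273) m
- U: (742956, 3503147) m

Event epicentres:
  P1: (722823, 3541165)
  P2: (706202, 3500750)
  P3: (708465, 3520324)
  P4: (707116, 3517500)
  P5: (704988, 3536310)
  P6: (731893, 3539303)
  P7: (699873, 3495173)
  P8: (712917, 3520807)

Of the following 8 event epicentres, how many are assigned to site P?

0

P1 → Q
P2 → E
P3 → K
P4 → K
P5 → Q
P6 → G
P7 → E
P8 → K
0 of the 8 go to P.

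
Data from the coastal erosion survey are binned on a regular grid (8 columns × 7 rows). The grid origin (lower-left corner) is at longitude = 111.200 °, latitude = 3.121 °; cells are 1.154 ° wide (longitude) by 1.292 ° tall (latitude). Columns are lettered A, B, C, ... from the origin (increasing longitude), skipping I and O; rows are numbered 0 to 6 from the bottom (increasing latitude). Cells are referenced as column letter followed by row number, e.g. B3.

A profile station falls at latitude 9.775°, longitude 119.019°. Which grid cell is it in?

G5

Column index: ⌊(119.019 − 111.200) / 1.154⌋ = ⌊6.776⌋ = 6 → column G
Row offset from origin: ⌊(9.775 − 3.121) / 1.292⌋ = ⌊5.150⌋ = 5 → row 5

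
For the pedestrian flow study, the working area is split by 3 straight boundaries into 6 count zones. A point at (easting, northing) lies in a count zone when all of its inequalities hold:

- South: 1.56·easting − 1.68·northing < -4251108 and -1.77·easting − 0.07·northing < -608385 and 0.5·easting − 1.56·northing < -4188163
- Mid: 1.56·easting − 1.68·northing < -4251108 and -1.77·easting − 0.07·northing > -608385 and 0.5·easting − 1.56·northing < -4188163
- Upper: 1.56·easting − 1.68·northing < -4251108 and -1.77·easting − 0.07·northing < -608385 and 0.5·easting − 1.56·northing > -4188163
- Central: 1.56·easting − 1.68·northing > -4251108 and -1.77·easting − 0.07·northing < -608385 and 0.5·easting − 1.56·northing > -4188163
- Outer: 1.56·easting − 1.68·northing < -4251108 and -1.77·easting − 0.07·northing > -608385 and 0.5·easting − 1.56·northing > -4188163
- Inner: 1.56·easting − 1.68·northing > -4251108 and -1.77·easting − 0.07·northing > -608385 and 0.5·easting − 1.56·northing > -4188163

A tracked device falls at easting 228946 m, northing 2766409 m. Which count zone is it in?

1.56·228946 − 1.68·2766409 = -4290411.360, which is < -4251108
-1.77·228946 − 0.07·2766409 = -598883.050, which is > -608385
0.5·228946 − 1.56·2766409 = -4201125.040, which is < -4188163
This sign pattern matches Mid.

Mid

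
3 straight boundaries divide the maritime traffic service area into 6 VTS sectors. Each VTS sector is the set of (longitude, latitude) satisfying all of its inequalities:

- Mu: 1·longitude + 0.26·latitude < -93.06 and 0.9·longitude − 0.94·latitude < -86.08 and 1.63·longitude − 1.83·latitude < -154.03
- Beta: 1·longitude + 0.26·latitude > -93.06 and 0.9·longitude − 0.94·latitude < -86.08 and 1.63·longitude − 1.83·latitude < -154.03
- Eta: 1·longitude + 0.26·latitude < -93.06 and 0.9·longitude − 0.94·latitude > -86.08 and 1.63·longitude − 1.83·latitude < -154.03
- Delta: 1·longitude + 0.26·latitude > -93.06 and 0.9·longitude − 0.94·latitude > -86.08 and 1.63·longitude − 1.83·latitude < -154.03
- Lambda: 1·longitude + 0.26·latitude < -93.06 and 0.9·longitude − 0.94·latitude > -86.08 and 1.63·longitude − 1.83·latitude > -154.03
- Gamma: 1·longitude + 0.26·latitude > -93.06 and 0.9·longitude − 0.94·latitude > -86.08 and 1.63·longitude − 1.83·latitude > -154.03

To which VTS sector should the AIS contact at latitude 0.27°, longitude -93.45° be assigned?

1·-93.45 + 0.26·0.27 = -93.380, which is < -93.06
0.9·-93.45 − 0.94·0.27 = -84.359, which is > -86.08
1.63·-93.45 − 1.83·0.27 = -152.818, which is > -154.03
This sign pattern matches Lambda.

Lambda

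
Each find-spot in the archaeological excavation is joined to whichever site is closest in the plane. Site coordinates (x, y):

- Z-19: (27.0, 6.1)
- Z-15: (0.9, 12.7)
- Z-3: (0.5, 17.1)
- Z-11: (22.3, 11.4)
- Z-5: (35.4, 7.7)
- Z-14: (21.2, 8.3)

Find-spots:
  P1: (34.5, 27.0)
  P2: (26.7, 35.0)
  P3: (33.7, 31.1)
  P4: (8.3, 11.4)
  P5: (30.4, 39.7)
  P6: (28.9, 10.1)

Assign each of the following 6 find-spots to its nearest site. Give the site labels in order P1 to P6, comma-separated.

P1 → Z-5 (d²=373.30)
P2 → Z-11 (d²=576.32)
P3 → Z-11 (d²=518.05)
P4 → Z-15 (d²=56.45)
P5 → Z-11 (d²=866.50)
P6 → Z-19 (d²=19.61)

Z-5, Z-11, Z-11, Z-15, Z-11, Z-19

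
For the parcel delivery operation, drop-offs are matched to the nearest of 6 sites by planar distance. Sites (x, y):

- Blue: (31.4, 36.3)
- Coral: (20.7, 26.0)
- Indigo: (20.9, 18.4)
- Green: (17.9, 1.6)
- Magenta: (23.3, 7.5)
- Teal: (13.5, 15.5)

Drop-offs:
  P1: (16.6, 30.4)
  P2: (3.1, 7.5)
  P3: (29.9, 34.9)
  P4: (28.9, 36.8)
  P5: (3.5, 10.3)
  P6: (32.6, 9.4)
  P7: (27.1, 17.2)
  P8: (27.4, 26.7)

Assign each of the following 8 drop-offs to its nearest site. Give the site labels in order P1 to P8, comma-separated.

Coral, Teal, Blue, Blue, Teal, Magenta, Indigo, Coral

P1 → Coral (d²=36.17)
P2 → Teal (d²=172.16)
P3 → Blue (d²=4.21)
P4 → Blue (d²=6.50)
P5 → Teal (d²=127.04)
P6 → Magenta (d²=90.10)
P7 → Indigo (d²=39.88)
P8 → Coral (d²=45.38)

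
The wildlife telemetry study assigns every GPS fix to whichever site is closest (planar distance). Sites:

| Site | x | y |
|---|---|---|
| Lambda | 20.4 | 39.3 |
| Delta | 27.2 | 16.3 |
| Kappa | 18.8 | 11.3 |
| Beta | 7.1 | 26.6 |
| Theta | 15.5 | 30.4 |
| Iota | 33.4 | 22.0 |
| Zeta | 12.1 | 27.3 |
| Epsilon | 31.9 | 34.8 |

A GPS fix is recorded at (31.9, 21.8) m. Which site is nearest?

Squared distances to each site:
Lambda: 438.500; Delta: 52.340; Kappa: 281.860; Beta: 638.080; Theta: 342.920; Iota: 2.290; Zeta: 422.290; Epsilon: 169.000.
Minimum at Iota.

Iota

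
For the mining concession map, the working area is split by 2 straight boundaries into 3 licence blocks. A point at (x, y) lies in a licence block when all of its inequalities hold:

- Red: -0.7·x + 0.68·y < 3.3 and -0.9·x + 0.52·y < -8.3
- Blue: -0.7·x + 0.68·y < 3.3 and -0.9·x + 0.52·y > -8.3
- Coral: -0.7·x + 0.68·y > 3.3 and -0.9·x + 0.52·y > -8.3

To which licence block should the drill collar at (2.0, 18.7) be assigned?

Coral

-0.7·2.0 + 0.68·18.7 = 11.316, which is > 3.3
-0.9·2.0 + 0.52·18.7 = 7.924, which is > -8.3
This sign pattern matches Coral.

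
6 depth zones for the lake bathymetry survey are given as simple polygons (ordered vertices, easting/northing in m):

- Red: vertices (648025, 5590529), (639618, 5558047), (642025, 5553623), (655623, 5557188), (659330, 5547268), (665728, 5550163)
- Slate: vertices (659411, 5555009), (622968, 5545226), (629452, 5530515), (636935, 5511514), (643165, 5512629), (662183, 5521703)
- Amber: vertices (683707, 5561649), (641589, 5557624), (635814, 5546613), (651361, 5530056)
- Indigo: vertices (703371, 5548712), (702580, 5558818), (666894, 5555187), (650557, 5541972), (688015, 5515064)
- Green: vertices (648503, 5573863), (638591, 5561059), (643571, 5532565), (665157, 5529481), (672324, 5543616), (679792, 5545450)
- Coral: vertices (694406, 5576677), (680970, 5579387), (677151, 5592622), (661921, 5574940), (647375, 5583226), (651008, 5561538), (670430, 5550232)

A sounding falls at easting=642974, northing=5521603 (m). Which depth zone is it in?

Slate

Cast a ray rightward from (642974, 5521603). For each polygon, the edges (by vertex number in listed order) whose endpoints lie on opposite sides of northing = 5521603, where each meets that height, and whether that is right or left of the point:
Red: no edge straddles that height → 0 crossings.
Slate: 3–4 at easting≈632961.7 (left), 5–6 at easting≈661973.4 (right) → 1 crossing.
Amber: no edge straddles that height → 0 crossings.
Indigo: 4–5 at easting≈678912.2 (right), 5–1 at easting≈690999.2 (right) → 2 crossings.
Green: no edge straddles that height → 0 crossings.
Coral: no edge straddles that height → 0 crossings.
Only Slate has an odd count, so the point is inside Slate.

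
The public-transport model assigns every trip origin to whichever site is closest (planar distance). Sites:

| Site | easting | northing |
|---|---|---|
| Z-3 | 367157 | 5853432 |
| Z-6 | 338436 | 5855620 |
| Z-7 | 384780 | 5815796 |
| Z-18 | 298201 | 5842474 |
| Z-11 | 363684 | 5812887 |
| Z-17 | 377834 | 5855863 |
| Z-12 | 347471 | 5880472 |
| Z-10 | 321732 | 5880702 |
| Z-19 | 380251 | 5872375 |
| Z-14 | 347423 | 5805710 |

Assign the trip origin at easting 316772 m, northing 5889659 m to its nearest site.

Z-10

Squared distances to each site:
Z-3: 3851043754.000; Z-6: 1627982417.000; Z-7: 10080830833.000; Z-18: 2571306266.000; Z-11: 8094675728.000; Z-17: 4870737460.000; Z-12: 1026829570.000; Z-10: 104829449.000; Z-19: 4328320097.000; Z-14: 7986918402.000.
Minimum at Z-10.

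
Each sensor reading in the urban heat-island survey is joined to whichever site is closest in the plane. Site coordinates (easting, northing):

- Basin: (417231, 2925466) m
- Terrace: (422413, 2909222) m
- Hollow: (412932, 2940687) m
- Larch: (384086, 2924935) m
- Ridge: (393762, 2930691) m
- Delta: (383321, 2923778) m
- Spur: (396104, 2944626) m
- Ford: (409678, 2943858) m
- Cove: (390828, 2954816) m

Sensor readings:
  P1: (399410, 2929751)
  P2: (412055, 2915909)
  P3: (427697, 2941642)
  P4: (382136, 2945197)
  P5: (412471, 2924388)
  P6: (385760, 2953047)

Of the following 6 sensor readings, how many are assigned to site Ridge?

P1 → Ridge
P2 → Basin
P3 → Hollow
P4 → Cove
P5 → Basin
P6 → Cove
1 of the 6 goes to Ridge.

1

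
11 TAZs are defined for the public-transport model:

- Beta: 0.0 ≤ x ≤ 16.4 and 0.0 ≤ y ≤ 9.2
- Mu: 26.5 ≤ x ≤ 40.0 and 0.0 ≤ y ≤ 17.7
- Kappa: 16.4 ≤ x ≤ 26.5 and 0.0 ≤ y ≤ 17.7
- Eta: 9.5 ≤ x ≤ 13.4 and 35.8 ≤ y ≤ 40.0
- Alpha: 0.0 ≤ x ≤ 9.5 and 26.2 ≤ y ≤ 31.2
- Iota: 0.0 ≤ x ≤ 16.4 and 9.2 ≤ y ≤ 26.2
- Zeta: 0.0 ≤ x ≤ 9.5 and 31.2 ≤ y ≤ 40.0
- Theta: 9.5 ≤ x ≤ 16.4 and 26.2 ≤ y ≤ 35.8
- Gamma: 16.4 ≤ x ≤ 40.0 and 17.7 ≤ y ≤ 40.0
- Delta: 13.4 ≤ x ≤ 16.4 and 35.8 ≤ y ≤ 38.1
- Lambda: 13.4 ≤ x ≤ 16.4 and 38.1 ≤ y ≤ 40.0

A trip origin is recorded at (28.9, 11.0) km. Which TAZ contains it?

The point has x = 28.9 and y = 11.0.
Only Mu satisfies 26.5 ≤ x ≤ 40.0 and 0.0 ≤ y ≤ 17.7.

Mu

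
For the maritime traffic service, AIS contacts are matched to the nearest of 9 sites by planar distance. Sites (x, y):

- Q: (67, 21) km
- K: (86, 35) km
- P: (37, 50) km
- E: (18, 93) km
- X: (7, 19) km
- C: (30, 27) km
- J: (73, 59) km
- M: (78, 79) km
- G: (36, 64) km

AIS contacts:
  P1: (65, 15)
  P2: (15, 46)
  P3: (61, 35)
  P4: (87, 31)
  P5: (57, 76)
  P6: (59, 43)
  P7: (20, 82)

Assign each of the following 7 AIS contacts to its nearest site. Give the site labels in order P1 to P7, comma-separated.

P1 → Q (d²=40.00)
P2 → P (d²=500.00)
P3 → Q (d²=232.00)
P4 → K (d²=17.00)
P5 → M (d²=450.00)
P6 → J (d²=452.00)
P7 → E (d²=125.00)

Q, P, Q, K, M, J, E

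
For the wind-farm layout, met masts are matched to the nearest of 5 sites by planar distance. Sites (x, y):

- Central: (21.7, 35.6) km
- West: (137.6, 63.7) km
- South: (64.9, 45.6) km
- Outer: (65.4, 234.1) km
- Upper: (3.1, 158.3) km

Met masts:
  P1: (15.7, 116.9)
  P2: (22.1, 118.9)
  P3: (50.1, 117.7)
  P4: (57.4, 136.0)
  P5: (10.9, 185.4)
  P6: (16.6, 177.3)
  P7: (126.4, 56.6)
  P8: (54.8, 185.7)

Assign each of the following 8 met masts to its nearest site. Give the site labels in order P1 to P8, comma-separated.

Upper, Upper, Upper, Upper, Upper, Upper, West, Outer

P1 → Upper (d²=1872.72)
P2 → Upper (d²=1913.36)
P3 → Upper (d²=3857.36)
P4 → Upper (d²=3445.78)
P5 → Upper (d²=795.25)
P6 → Upper (d²=543.25)
P7 → West (d²=175.85)
P8 → Outer (d²=2454.92)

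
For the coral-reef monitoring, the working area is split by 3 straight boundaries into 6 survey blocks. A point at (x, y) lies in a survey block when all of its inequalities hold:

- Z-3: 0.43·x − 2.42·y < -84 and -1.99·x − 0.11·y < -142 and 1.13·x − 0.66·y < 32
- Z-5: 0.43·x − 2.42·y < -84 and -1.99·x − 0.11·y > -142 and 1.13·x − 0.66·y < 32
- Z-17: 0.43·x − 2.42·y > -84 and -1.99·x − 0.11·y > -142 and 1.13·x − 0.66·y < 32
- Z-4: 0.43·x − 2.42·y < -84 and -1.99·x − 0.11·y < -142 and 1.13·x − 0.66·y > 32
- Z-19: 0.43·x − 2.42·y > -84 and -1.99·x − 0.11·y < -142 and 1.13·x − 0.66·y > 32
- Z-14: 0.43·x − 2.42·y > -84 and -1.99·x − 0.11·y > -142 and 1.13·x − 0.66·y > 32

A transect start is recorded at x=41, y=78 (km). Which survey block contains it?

Z-5

0.43·41 − 2.42·78 = -171.130, which is < -84
-1.99·41 − 0.11·78 = -90.170, which is > -142
1.13·41 − 0.66·78 = -5.150, which is < 32
This sign pattern matches Z-5.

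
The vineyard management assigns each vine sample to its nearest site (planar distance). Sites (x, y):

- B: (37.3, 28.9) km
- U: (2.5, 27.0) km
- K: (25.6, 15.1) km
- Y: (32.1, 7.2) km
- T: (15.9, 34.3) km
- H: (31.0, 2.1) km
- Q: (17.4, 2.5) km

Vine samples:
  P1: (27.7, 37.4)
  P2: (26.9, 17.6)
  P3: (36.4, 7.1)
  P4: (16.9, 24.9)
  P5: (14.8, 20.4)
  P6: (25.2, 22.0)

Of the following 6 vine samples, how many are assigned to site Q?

0

P1 → T
P2 → K
P3 → Y
P4 → T
P5 → K
P6 → K
0 of the 6 go to Q.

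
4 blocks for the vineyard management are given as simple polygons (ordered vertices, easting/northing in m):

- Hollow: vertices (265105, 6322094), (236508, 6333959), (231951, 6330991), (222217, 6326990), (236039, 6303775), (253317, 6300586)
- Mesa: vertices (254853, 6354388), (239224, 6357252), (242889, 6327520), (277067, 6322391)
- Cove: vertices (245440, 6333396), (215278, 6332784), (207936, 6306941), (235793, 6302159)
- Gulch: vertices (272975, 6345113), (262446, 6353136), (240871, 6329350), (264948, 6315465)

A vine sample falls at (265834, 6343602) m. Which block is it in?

Gulch

Cast a ray rightward from (265834, 6343602). For each polygon, the edges (by vertex number in listed order) whose endpoints lie on opposite sides of northing = 6343602, where each meets that height, and whether that is right or left of the point:
Hollow: no edge straddles that height → 0 crossings.
Mesa: 2–3 at easting≈240906.6 (left), 4–1 at easting≈262341.2 (left) → 0 crossings.
Cove: no edge straddles that height → 0 crossings.
Gulch: 2–3 at easting≈253798.2 (left), 4–1 at easting≈272565.9 (right) → 1 crossing.
Only Gulch has an odd count, so the point is inside Gulch.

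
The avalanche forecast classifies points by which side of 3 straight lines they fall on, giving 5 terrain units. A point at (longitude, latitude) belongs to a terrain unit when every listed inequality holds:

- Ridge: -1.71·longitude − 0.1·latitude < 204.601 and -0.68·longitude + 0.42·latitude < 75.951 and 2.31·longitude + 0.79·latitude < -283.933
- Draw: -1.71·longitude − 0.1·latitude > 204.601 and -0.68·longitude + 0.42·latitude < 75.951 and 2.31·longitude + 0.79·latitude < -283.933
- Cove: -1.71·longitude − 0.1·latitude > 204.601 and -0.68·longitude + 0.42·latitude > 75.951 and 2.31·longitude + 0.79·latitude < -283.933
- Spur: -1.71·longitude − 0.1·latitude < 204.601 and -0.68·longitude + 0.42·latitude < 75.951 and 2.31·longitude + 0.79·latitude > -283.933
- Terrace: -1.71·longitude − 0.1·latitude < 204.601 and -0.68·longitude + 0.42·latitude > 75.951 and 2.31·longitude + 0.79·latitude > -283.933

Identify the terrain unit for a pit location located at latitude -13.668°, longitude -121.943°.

-1.71·-121.943 − 0.1·-13.668 = 209.889, which is > 204.601
-0.68·-121.943 + 0.42·-13.668 = 77.181, which is > 75.951
2.31·-121.943 + 0.79·-13.668 = -292.486, which is < -283.933
This sign pattern matches Cove.

Cove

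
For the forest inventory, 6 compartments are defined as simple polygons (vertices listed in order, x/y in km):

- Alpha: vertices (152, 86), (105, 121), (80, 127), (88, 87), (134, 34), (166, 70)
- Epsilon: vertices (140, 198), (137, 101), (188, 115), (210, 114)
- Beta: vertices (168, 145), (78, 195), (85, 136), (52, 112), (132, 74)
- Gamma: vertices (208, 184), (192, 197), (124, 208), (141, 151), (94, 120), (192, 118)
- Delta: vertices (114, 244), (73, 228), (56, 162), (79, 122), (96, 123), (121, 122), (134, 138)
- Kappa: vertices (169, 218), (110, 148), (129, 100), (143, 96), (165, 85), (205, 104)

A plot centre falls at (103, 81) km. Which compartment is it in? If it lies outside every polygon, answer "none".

Alpha

Cast a ray rightward from (103, 81). For each polygon, the edges (by vertex number in listed order) whose endpoints lie on opposite sides of y = 81, where each meets that height, and whether that is right or left of the point:
Alpha: 4–5 at x≈93.2 (left), 6–1 at x≈156.4 (right) → 1 crossing.
Epsilon: no edge straddles that height → 0 crossings.
Beta: 4–5 at x≈117.3 (right), 5–1 at x≈135.5 (right) → 2 crossings.
Gamma: no edge straddles that height → 0 crossings.
Delta: no edge straddles that height → 0 crossings.
Kappa: no edge straddles that height → 0 crossings.
Only Alpha has an odd count, so the point is inside Alpha.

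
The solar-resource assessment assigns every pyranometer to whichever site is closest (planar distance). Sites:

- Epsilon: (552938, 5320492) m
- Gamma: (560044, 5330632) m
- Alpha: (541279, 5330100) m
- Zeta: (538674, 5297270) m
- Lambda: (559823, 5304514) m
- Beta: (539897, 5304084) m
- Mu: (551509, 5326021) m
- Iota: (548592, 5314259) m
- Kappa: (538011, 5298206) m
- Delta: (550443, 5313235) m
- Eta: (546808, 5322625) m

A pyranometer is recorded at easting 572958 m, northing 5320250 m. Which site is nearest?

Squared distances to each site:
Epsilon: 400858964.000; Gamma: 274557320.000; Alpha: 1100581541.000; Zeta: 1703473056.000; Lambda: 420149921.000; Beta: 1354369277.000; Mu: 493364042.000; Iota: 629594037.000; Kappa: 1707230745.000; Delta: 556135450.000; Eta: 689463125.000.
Minimum at Gamma.

Gamma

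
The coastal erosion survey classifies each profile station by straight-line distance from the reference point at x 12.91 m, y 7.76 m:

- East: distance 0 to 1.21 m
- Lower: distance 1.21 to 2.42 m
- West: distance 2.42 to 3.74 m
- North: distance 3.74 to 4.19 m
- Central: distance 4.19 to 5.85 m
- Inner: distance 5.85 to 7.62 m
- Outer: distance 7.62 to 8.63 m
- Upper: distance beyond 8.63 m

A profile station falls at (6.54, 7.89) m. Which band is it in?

Distance = √((6.54−12.91)² + (7.89−7.76)²) = √(40.577 + 0.017) = 6.371 m.
5.85 ≤ 6.371 < 7.62 → Inner.

Inner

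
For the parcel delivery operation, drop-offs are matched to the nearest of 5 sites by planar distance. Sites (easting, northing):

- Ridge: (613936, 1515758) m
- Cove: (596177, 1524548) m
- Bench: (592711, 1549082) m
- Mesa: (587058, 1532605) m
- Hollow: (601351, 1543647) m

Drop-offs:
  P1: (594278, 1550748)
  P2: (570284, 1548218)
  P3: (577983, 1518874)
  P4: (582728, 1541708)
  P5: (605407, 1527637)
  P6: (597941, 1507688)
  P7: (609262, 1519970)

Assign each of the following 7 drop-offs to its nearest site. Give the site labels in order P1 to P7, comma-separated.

P1 → Bench (d²=5231045.00)
P2 → Bench (d²=503716825.00)
P3 → Mesa (d²=270895986.00)
P4 → Mesa (d²=101613509.00)
P5 → Cove (d²=94734821.00)
P6 → Cove (d²=287371296.00)
P7 → Ridge (d²=39587220.00)

Bench, Bench, Mesa, Mesa, Cove, Cove, Ridge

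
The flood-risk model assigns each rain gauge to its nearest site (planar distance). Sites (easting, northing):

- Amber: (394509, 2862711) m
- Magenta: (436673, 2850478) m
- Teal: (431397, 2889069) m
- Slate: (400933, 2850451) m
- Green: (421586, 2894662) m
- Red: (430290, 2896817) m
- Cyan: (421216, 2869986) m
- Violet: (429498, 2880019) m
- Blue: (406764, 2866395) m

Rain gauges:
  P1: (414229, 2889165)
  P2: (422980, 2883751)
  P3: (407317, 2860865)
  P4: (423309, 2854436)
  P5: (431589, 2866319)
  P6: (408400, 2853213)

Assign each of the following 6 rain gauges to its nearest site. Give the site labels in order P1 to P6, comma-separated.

Green, Violet, Blue, Magenta, Cyan, Slate

P1 → Green (d²=84342458.00)
P2 → Violet (d²=56412148.00)
P3 → Blue (d²=30886709.00)
P4 → Magenta (d²=194262260.00)
P5 → Cyan (d²=121046018.00)
P6 → Slate (d²=63384733.00)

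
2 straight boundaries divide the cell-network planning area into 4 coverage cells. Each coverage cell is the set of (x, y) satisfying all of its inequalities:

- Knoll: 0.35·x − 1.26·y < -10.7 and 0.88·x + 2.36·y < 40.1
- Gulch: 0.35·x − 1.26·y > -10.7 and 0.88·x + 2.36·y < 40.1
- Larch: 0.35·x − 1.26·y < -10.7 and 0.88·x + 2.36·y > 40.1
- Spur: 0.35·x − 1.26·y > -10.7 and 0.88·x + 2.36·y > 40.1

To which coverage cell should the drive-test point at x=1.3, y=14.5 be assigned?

0.35·1.3 − 1.26·14.5 = -17.815, which is < -10.7
0.88·1.3 + 2.36·14.5 = 35.364, which is < 40.1
This sign pattern matches Knoll.

Knoll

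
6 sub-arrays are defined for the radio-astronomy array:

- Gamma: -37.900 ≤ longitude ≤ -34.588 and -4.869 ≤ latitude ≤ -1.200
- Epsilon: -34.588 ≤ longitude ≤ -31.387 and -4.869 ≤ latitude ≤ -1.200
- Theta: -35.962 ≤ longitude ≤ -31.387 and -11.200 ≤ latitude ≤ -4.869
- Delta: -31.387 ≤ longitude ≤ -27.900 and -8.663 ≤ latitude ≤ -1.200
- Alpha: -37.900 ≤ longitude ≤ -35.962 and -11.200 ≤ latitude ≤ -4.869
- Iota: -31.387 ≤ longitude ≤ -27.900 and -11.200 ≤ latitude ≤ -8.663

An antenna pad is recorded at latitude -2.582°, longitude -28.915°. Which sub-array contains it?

The point has longitude = -28.915 and latitude = -2.582.
Only Delta satisfies -31.387 ≤ longitude ≤ -27.900 and -8.663 ≤ latitude ≤ -1.200.

Delta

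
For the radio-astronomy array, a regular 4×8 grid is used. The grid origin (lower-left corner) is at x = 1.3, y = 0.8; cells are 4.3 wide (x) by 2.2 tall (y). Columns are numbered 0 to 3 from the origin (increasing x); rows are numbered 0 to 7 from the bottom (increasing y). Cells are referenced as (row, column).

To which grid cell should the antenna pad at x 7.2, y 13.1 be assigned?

Column index: ⌊(7.2 − 1.3) / 4.3⌋ = ⌊1.372⌋ = 1
Row offset from origin: ⌊(13.1 − 0.8) / 2.2⌋ = ⌊5.591⌋ = 5 → row 5

(5, 1)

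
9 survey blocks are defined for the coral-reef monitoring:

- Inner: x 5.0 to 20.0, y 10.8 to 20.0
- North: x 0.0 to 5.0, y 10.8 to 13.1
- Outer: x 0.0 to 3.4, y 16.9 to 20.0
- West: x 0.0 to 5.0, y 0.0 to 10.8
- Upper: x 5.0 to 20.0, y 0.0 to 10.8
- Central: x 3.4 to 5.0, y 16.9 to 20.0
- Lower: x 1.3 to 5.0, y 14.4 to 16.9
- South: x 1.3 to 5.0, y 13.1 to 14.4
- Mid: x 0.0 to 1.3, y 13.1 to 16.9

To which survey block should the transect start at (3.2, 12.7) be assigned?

The point has x = 3.2 and y = 12.7.
Only North satisfies 0.0 ≤ x ≤ 5.0 and 10.8 ≤ y ≤ 13.1.

North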